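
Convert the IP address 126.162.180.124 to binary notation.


126 = 01111110
162 = 10100010
180 = 10110100
124 = 01111100
Binary: 01111110.10100010.10110100.01111100


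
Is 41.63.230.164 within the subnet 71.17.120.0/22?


Subnet network: 71.17.120.0
Test IP AND mask: 41.63.228.0
No, 41.63.230.164 is not in 71.17.120.0/22


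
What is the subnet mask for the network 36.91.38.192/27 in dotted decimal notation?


/27 means 27 network bits, 5 host bits
Binary: 11111111111111111111111111100000
Mask: 255.255.255.224


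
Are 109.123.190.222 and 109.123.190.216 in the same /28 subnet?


Mask: 255.255.255.240
109.123.190.222 AND mask = 109.123.190.208
109.123.190.216 AND mask = 109.123.190.208
Yes, same subnet (109.123.190.208)


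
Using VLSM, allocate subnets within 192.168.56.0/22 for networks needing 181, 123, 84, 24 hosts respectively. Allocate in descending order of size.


181 hosts -> /24 (254 usable): 192.168.56.0/24
123 hosts -> /25 (126 usable): 192.168.57.0/25
84 hosts -> /25 (126 usable): 192.168.57.128/25
24 hosts -> /27 (30 usable): 192.168.58.0/27
Allocation: 192.168.56.0/24 (181 hosts, 254 usable); 192.168.57.0/25 (123 hosts, 126 usable); 192.168.57.128/25 (84 hosts, 126 usable); 192.168.58.0/27 (24 hosts, 30 usable)


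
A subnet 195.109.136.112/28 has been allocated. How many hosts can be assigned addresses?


Host bits = 32 - 28 = 4
Total addresses = 2^4 = 16
Usable = total - 2 (network and broadcast)
Usable hosts: 14


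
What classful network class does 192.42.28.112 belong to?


First octet: 192
Binary: 11000000
110xxxxx -> Class C (192-223)
Class C, default mask 255.255.255.0 (/24)


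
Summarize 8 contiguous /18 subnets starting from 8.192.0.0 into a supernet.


Original prefix: /18
Number of subnets: 8 = 2^3
New prefix = 18 - 3 = 15
Supernet: 8.192.0.0/15


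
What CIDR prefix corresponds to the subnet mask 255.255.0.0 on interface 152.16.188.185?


Binary: 11111111.11111111.00000000.00000000
Count leading 1s
Prefix: /16


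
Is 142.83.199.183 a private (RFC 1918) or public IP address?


RFC 1918 private ranges:
  10.0.0.0/8 (10.0.0.0 - 10.255.255.255)
  172.16.0.0/12 (172.16.0.0 - 172.31.255.255)
  192.168.0.0/16 (192.168.0.0 - 192.168.255.255)
Public (not in any RFC 1918 range)


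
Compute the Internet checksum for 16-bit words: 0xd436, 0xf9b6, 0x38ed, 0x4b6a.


Sum all words (with carry folding):
+ 0xd436 = 0xd436
+ 0xf9b6 = 0xcded
+ 0x38ed = 0x06db
+ 0x4b6a = 0x5245
One's complement: ~0x5245
Checksum = 0xadba


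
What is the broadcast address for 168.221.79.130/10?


Network: 168.192.0.0/10
Host bits = 22
Set all host bits to 1:
Broadcast: 168.255.255.255


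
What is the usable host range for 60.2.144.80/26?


Network: 60.2.144.64
Broadcast: 60.2.144.127
First usable = network + 1
Last usable = broadcast - 1
Range: 60.2.144.65 to 60.2.144.126


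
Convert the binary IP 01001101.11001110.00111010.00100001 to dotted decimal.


01001101 = 77
11001110 = 206
00111010 = 58
00100001 = 33
IP: 77.206.58.33


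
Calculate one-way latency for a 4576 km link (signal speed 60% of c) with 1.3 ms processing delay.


Speed = 0.6 * 3e5 km/s = 180000 km/s
Propagation delay = 4576 / 180000 = 0.0254 s = 25.4222 ms
Processing delay = 1.3 ms
Total one-way latency = 26.7222 ms


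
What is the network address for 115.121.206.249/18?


IP:   01110011.01111001.11001110.11111001
Mask: 11111111.11111111.11000000.00000000
AND operation:
Net:  01110011.01111001.11000000.00000000
Network: 115.121.192.0/18


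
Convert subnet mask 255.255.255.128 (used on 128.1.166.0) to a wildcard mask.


Subnet mask: 255.255.255.128
Wildcard = 255.255.255.255 - subnet mask
255 - 255 = 0
255 - 255 = 0
255 - 255 = 0
255 - 128 = 127
Wildcard: 0.0.0.127


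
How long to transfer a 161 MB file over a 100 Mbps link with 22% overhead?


Effective throughput = 100 * (1 - 22/100) = 78 Mbps
File size in Mb = 161 * 8 = 1288 Mb
Time = 1288 / 78
Time = 16.5128 seconds


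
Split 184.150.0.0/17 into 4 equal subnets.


New prefix = 17 + 2 = 19
Each subnet has 8192 addresses
  184.150.0.0/19
  184.150.32.0/19
  184.150.64.0/19
  184.150.96.0/19
Subnets: 184.150.0.0/19, 184.150.32.0/19, 184.150.64.0/19, 184.150.96.0/19


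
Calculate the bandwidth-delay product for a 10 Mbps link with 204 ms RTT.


BDP = bandwidth * RTT
= 10 Mbps * 204 ms
= 10 * 1e6 * 204 / 1000 bits
= 2040000 bits
= 255000 bytes
= 249.0234 KB
BDP = 2040000 bits (255000 bytes)


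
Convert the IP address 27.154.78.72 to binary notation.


27 = 00011011
154 = 10011010
78 = 01001110
72 = 01001000
Binary: 00011011.10011010.01001110.01001000


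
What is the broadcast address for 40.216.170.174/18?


Network: 40.216.128.0/18
Host bits = 14
Set all host bits to 1:
Broadcast: 40.216.191.255


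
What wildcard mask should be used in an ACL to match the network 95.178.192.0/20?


Subnet mask: 255.255.240.0
Wildcard = 255.255.255.255 - subnet mask
255 - 255 = 0
255 - 255 = 0
255 - 240 = 15
255 - 0 = 255
Wildcard: 0.0.15.255


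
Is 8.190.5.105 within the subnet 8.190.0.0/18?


Subnet network: 8.190.0.0
Test IP AND mask: 8.190.0.0
Yes, 8.190.5.105 is in 8.190.0.0/18


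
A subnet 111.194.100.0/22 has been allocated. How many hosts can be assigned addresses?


Host bits = 32 - 22 = 10
Total addresses = 2^10 = 1024
Usable = total - 2 (network and broadcast)
Usable hosts: 1022


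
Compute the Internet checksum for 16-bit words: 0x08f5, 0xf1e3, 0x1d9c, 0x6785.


Sum all words (with carry folding):
+ 0x08f5 = 0x08f5
+ 0xf1e3 = 0xfad8
+ 0x1d9c = 0x1875
+ 0x6785 = 0x7ffa
One's complement: ~0x7ffa
Checksum = 0x8005


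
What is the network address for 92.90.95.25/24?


IP:   01011100.01011010.01011111.00011001
Mask: 11111111.11111111.11111111.00000000
AND operation:
Net:  01011100.01011010.01011111.00000000
Network: 92.90.95.0/24


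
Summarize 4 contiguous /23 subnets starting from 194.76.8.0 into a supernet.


Original prefix: /23
Number of subnets: 4 = 2^2
New prefix = 23 - 2 = 21
Supernet: 194.76.8.0/21


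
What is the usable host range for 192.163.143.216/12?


Network: 192.160.0.0
Broadcast: 192.175.255.255
First usable = network + 1
Last usable = broadcast - 1
Range: 192.160.0.1 to 192.175.255.254


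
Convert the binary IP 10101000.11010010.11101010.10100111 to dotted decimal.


10101000 = 168
11010010 = 210
11101010 = 234
10100111 = 167
IP: 168.210.234.167


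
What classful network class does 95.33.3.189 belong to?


First octet: 95
Binary: 01011111
0xxxxxxx -> Class A (1-126)
Class A, default mask 255.0.0.0 (/8)


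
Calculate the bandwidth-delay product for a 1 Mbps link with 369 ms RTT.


BDP = bandwidth * RTT
= 1 Mbps * 369 ms
= 1 * 1e6 * 369 / 1000 bits
= 369000 bits
= 46125 bytes
= 45.0439 KB
BDP = 369000 bits (46125 bytes)


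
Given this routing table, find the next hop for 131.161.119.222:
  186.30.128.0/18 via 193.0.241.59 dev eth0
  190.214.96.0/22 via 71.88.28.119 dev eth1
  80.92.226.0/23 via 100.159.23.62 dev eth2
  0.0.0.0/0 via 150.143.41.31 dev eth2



Longest prefix match for 131.161.119.222:
  /18 186.30.128.0: no
  /22 190.214.96.0: no
  /23 80.92.226.0: no
  /0 0.0.0.0: MATCH
Selected: next-hop 150.143.41.31 via eth2 (matched /0)


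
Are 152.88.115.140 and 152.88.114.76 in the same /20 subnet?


Mask: 255.255.240.0
152.88.115.140 AND mask = 152.88.112.0
152.88.114.76 AND mask = 152.88.112.0
Yes, same subnet (152.88.112.0)


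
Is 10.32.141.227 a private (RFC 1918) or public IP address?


RFC 1918 private ranges:
  10.0.0.0/8 (10.0.0.0 - 10.255.255.255)
  172.16.0.0/12 (172.16.0.0 - 172.31.255.255)
  192.168.0.0/16 (192.168.0.0 - 192.168.255.255)
Private (in 10.0.0.0/8)


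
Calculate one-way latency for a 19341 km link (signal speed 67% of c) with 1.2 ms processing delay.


Speed = 0.67 * 3e5 km/s = 201000 km/s
Propagation delay = 19341 / 201000 = 0.0962 s = 96.2239 ms
Processing delay = 1.2 ms
Total one-way latency = 97.4239 ms


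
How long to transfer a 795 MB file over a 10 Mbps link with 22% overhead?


Effective throughput = 10 * (1 - 22/100) = 7.8 Mbps
File size in Mb = 795 * 8 = 6360 Mb
Time = 6360 / 7.8
Time = 815.3846 seconds


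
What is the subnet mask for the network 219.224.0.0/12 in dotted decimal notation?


/12 means 12 network bits, 20 host bits
Binary: 11111111111100000000000000000000
Mask: 255.240.0.0


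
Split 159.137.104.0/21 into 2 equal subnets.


New prefix = 21 + 1 = 22
Each subnet has 1024 addresses
  159.137.104.0/22
  159.137.108.0/22
Subnets: 159.137.104.0/22, 159.137.108.0/22


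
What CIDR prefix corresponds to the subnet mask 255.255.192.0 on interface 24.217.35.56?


Binary: 11111111.11111111.11000000.00000000
Count leading 1s
Prefix: /18


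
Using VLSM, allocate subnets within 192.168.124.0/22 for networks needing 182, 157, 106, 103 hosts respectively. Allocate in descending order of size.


182 hosts -> /24 (254 usable): 192.168.124.0/24
157 hosts -> /24 (254 usable): 192.168.125.0/24
106 hosts -> /25 (126 usable): 192.168.126.0/25
103 hosts -> /25 (126 usable): 192.168.126.128/25
Allocation: 192.168.124.0/24 (182 hosts, 254 usable); 192.168.125.0/24 (157 hosts, 254 usable); 192.168.126.0/25 (106 hosts, 126 usable); 192.168.126.128/25 (103 hosts, 126 usable)


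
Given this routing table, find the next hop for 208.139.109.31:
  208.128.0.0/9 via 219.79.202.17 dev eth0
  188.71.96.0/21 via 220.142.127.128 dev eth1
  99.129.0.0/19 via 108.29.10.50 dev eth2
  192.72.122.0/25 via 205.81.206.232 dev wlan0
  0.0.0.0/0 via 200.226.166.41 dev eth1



Longest prefix match for 208.139.109.31:
  /9 208.128.0.0: MATCH
  /21 188.71.96.0: no
  /19 99.129.0.0: no
  /25 192.72.122.0: no
  /0 0.0.0.0: MATCH
Selected: next-hop 219.79.202.17 via eth0 (matched /9)


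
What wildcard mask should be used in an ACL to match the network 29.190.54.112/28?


Subnet mask: 255.255.255.240
Wildcard = 255.255.255.255 - subnet mask
255 - 255 = 0
255 - 255 = 0
255 - 255 = 0
255 - 240 = 15
Wildcard: 0.0.0.15


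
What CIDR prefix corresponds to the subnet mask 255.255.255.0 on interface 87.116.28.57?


Binary: 11111111.11111111.11111111.00000000
Count leading 1s
Prefix: /24


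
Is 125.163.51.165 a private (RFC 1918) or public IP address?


RFC 1918 private ranges:
  10.0.0.0/8 (10.0.0.0 - 10.255.255.255)
  172.16.0.0/12 (172.16.0.0 - 172.31.255.255)
  192.168.0.0/16 (192.168.0.0 - 192.168.255.255)
Public (not in any RFC 1918 range)


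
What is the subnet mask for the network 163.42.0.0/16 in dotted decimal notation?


/16 means 16 network bits, 16 host bits
Binary: 11111111111111110000000000000000
Mask: 255.255.0.0


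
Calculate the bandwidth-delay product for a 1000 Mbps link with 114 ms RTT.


BDP = bandwidth * RTT
= 1000 Mbps * 114 ms
= 1000 * 1e6 * 114 / 1000 bits
= 114000000 bits
= 14250000 bytes
= 13916.0156 KB
BDP = 114000000 bits (14250000 bytes)


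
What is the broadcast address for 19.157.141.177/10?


Network: 19.128.0.0/10
Host bits = 22
Set all host bits to 1:
Broadcast: 19.191.255.255


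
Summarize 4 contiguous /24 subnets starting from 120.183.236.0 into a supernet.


Original prefix: /24
Number of subnets: 4 = 2^2
New prefix = 24 - 2 = 22
Supernet: 120.183.236.0/22


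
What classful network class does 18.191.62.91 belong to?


First octet: 18
Binary: 00010010
0xxxxxxx -> Class A (1-126)
Class A, default mask 255.0.0.0 (/8)


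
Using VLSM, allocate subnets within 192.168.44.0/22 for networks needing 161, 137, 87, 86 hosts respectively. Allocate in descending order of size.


161 hosts -> /24 (254 usable): 192.168.44.0/24
137 hosts -> /24 (254 usable): 192.168.45.0/24
87 hosts -> /25 (126 usable): 192.168.46.0/25
86 hosts -> /25 (126 usable): 192.168.46.128/25
Allocation: 192.168.44.0/24 (161 hosts, 254 usable); 192.168.45.0/24 (137 hosts, 254 usable); 192.168.46.0/25 (87 hosts, 126 usable); 192.168.46.128/25 (86 hosts, 126 usable)


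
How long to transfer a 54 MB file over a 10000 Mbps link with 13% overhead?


Effective throughput = 10000 * (1 - 13/100) = 8700 Mbps
File size in Mb = 54 * 8 = 432 Mb
Time = 432 / 8700
Time = 0.0497 seconds


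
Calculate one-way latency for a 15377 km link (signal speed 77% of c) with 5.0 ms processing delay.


Speed = 0.77 * 3e5 km/s = 231000 km/s
Propagation delay = 15377 / 231000 = 0.0666 s = 66.5671 ms
Processing delay = 5.0 ms
Total one-way latency = 71.5671 ms


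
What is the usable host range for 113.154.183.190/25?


Network: 113.154.183.128
Broadcast: 113.154.183.255
First usable = network + 1
Last usable = broadcast - 1
Range: 113.154.183.129 to 113.154.183.254


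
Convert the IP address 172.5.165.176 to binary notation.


172 = 10101100
5 = 00000101
165 = 10100101
176 = 10110000
Binary: 10101100.00000101.10100101.10110000


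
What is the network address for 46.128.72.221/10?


IP:   00101110.10000000.01001000.11011101
Mask: 11111111.11000000.00000000.00000000
AND operation:
Net:  00101110.10000000.00000000.00000000
Network: 46.128.0.0/10


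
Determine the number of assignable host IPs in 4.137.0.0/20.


Host bits = 32 - 20 = 12
Total addresses = 2^12 = 4096
Usable = total - 2 (network and broadcast)
Usable hosts: 4094


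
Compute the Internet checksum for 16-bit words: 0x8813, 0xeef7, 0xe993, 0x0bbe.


Sum all words (with carry folding):
+ 0x8813 = 0x8813
+ 0xeef7 = 0x770b
+ 0xe993 = 0x609f
+ 0x0bbe = 0x6c5d
One's complement: ~0x6c5d
Checksum = 0x93a2


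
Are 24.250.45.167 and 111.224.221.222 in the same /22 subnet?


Mask: 255.255.252.0
24.250.45.167 AND mask = 24.250.44.0
111.224.221.222 AND mask = 111.224.220.0
No, different subnets (24.250.44.0 vs 111.224.220.0)


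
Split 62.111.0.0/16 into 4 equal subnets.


New prefix = 16 + 2 = 18
Each subnet has 16384 addresses
  62.111.0.0/18
  62.111.64.0/18
  62.111.128.0/18
  62.111.192.0/18
Subnets: 62.111.0.0/18, 62.111.64.0/18, 62.111.128.0/18, 62.111.192.0/18


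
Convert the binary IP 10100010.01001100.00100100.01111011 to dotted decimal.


10100010 = 162
01001100 = 76
00100100 = 36
01111011 = 123
IP: 162.76.36.123


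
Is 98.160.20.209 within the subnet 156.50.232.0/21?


Subnet network: 156.50.232.0
Test IP AND mask: 98.160.16.0
No, 98.160.20.209 is not in 156.50.232.0/21


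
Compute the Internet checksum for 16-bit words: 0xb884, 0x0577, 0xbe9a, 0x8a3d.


Sum all words (with carry folding):
+ 0xb884 = 0xb884
+ 0x0577 = 0xbdfb
+ 0xbe9a = 0x7c96
+ 0x8a3d = 0x06d4
One's complement: ~0x06d4
Checksum = 0xf92b


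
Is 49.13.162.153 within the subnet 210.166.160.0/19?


Subnet network: 210.166.160.0
Test IP AND mask: 49.13.160.0
No, 49.13.162.153 is not in 210.166.160.0/19


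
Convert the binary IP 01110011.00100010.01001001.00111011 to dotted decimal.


01110011 = 115
00100010 = 34
01001001 = 73
00111011 = 59
IP: 115.34.73.59


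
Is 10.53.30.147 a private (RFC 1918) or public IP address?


RFC 1918 private ranges:
  10.0.0.0/8 (10.0.0.0 - 10.255.255.255)
  172.16.0.0/12 (172.16.0.0 - 172.31.255.255)
  192.168.0.0/16 (192.168.0.0 - 192.168.255.255)
Private (in 10.0.0.0/8)


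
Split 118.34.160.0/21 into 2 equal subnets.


New prefix = 21 + 1 = 22
Each subnet has 1024 addresses
  118.34.160.0/22
  118.34.164.0/22
Subnets: 118.34.160.0/22, 118.34.164.0/22


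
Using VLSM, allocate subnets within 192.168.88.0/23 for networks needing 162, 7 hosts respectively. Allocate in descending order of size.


162 hosts -> /24 (254 usable): 192.168.88.0/24
7 hosts -> /28 (14 usable): 192.168.89.0/28
Allocation: 192.168.88.0/24 (162 hosts, 254 usable); 192.168.89.0/28 (7 hosts, 14 usable)


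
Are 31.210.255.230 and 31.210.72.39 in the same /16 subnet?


Mask: 255.255.0.0
31.210.255.230 AND mask = 31.210.0.0
31.210.72.39 AND mask = 31.210.0.0
Yes, same subnet (31.210.0.0)


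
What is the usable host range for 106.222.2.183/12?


Network: 106.208.0.0
Broadcast: 106.223.255.255
First usable = network + 1
Last usable = broadcast - 1
Range: 106.208.0.1 to 106.223.255.254


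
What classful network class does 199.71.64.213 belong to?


First octet: 199
Binary: 11000111
110xxxxx -> Class C (192-223)
Class C, default mask 255.255.255.0 (/24)


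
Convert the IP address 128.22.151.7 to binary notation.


128 = 10000000
22 = 00010110
151 = 10010111
7 = 00000111
Binary: 10000000.00010110.10010111.00000111


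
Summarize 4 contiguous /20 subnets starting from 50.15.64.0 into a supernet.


Original prefix: /20
Number of subnets: 4 = 2^2
New prefix = 20 - 2 = 18
Supernet: 50.15.64.0/18


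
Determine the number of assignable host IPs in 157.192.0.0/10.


Host bits = 32 - 10 = 22
Total addresses = 2^22 = 4194304
Usable = total - 2 (network and broadcast)
Usable hosts: 4194302


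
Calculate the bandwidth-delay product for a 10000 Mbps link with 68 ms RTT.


BDP = bandwidth * RTT
= 10000 Mbps * 68 ms
= 10000 * 1e6 * 68 / 1000 bits
= 680000000 bits
= 85000000 bytes
= 83007.8125 KB
BDP = 680000000 bits (85000000 bytes)


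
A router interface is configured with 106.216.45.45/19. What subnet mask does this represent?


/19 means 19 network bits, 13 host bits
Binary: 11111111111111111110000000000000
Mask: 255.255.224.0


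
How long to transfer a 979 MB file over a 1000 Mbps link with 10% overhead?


Effective throughput = 1000 * (1 - 10/100) = 900 Mbps
File size in Mb = 979 * 8 = 7832 Mb
Time = 7832 / 900
Time = 8.7022 seconds


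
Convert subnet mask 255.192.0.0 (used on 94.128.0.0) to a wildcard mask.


Subnet mask: 255.192.0.0
Wildcard = 255.255.255.255 - subnet mask
255 - 255 = 0
255 - 192 = 63
255 - 0 = 255
255 - 0 = 255
Wildcard: 0.63.255.255


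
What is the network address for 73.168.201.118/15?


IP:   01001001.10101000.11001001.01110110
Mask: 11111111.11111110.00000000.00000000
AND operation:
Net:  01001001.10101000.00000000.00000000
Network: 73.168.0.0/15


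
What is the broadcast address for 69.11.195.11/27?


Network: 69.11.195.0/27
Host bits = 5
Set all host bits to 1:
Broadcast: 69.11.195.31


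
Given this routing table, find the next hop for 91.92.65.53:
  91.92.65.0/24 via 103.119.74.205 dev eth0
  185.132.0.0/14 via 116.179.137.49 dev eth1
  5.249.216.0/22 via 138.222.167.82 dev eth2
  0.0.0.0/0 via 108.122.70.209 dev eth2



Longest prefix match for 91.92.65.53:
  /24 91.92.65.0: MATCH
  /14 185.132.0.0: no
  /22 5.249.216.0: no
  /0 0.0.0.0: MATCH
Selected: next-hop 103.119.74.205 via eth0 (matched /24)


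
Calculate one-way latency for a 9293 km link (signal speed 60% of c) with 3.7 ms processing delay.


Speed = 0.6 * 3e5 km/s = 180000 km/s
Propagation delay = 9293 / 180000 = 0.0516 s = 51.6278 ms
Processing delay = 3.7 ms
Total one-way latency = 55.3278 ms


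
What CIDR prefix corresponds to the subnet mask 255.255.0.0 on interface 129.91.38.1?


Binary: 11111111.11111111.00000000.00000000
Count leading 1s
Prefix: /16


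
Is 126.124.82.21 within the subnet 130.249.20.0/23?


Subnet network: 130.249.20.0
Test IP AND mask: 126.124.82.0
No, 126.124.82.21 is not in 130.249.20.0/23


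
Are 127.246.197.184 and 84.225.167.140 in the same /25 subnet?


Mask: 255.255.255.128
127.246.197.184 AND mask = 127.246.197.128
84.225.167.140 AND mask = 84.225.167.128
No, different subnets (127.246.197.128 vs 84.225.167.128)


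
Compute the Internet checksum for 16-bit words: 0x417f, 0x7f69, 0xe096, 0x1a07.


Sum all words (with carry folding):
+ 0x417f = 0x417f
+ 0x7f69 = 0xc0e8
+ 0xe096 = 0xa17f
+ 0x1a07 = 0xbb86
One's complement: ~0xbb86
Checksum = 0x4479


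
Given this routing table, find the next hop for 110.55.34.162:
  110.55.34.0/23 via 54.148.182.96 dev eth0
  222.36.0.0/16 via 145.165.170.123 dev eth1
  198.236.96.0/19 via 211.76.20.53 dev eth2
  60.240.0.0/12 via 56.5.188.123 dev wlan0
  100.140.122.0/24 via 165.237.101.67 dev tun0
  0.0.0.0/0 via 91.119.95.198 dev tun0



Longest prefix match for 110.55.34.162:
  /23 110.55.34.0: MATCH
  /16 222.36.0.0: no
  /19 198.236.96.0: no
  /12 60.240.0.0: no
  /24 100.140.122.0: no
  /0 0.0.0.0: MATCH
Selected: next-hop 54.148.182.96 via eth0 (matched /23)


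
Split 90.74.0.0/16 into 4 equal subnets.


New prefix = 16 + 2 = 18
Each subnet has 16384 addresses
  90.74.0.0/18
  90.74.64.0/18
  90.74.128.0/18
  90.74.192.0/18
Subnets: 90.74.0.0/18, 90.74.64.0/18, 90.74.128.0/18, 90.74.192.0/18


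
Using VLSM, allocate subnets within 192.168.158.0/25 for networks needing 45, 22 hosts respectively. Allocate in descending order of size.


45 hosts -> /26 (62 usable): 192.168.158.0/26
22 hosts -> /27 (30 usable): 192.168.158.64/27
Allocation: 192.168.158.0/26 (45 hosts, 62 usable); 192.168.158.64/27 (22 hosts, 30 usable)


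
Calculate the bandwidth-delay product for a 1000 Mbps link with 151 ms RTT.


BDP = bandwidth * RTT
= 1000 Mbps * 151 ms
= 1000 * 1e6 * 151 / 1000 bits
= 151000000 bits
= 18875000 bytes
= 18432.6172 KB
BDP = 151000000 bits (18875000 bytes)


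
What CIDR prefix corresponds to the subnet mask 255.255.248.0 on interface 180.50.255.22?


Binary: 11111111.11111111.11111000.00000000
Count leading 1s
Prefix: /21


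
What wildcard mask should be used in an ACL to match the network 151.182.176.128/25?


Subnet mask: 255.255.255.128
Wildcard = 255.255.255.255 - subnet mask
255 - 255 = 0
255 - 255 = 0
255 - 255 = 0
255 - 128 = 127
Wildcard: 0.0.0.127


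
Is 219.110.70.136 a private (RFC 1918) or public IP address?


RFC 1918 private ranges:
  10.0.0.0/8 (10.0.0.0 - 10.255.255.255)
  172.16.0.0/12 (172.16.0.0 - 172.31.255.255)
  192.168.0.0/16 (192.168.0.0 - 192.168.255.255)
Public (not in any RFC 1918 range)


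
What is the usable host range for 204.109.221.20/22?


Network: 204.109.220.0
Broadcast: 204.109.223.255
First usable = network + 1
Last usable = broadcast - 1
Range: 204.109.220.1 to 204.109.223.254


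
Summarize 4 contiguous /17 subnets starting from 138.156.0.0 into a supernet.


Original prefix: /17
Number of subnets: 4 = 2^2
New prefix = 17 - 2 = 15
Supernet: 138.156.0.0/15


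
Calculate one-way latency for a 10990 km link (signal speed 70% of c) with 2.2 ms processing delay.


Speed = 0.7 * 3e5 km/s = 210000 km/s
Propagation delay = 10990 / 210000 = 0.0523 s = 52.3333 ms
Processing delay = 2.2 ms
Total one-way latency = 54.5333 ms


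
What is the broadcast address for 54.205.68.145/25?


Network: 54.205.68.128/25
Host bits = 7
Set all host bits to 1:
Broadcast: 54.205.68.255


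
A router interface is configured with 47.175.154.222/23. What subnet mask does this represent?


/23 means 23 network bits, 9 host bits
Binary: 11111111111111111111111000000000
Mask: 255.255.254.0


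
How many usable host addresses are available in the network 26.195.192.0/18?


Host bits = 32 - 18 = 14
Total addresses = 2^14 = 16384
Usable = total - 2 (network and broadcast)
Usable hosts: 16382


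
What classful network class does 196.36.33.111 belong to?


First octet: 196
Binary: 11000100
110xxxxx -> Class C (192-223)
Class C, default mask 255.255.255.0 (/24)


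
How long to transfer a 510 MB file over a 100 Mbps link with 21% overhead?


Effective throughput = 100 * (1 - 21/100) = 79 Mbps
File size in Mb = 510 * 8 = 4080 Mb
Time = 4080 / 79
Time = 51.6456 seconds


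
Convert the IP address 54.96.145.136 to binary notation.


54 = 00110110
96 = 01100000
145 = 10010001
136 = 10001000
Binary: 00110110.01100000.10010001.10001000


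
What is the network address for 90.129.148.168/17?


IP:   01011010.10000001.10010100.10101000
Mask: 11111111.11111111.10000000.00000000
AND operation:
Net:  01011010.10000001.10000000.00000000
Network: 90.129.128.0/17


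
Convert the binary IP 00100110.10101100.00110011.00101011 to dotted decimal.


00100110 = 38
10101100 = 172
00110011 = 51
00101011 = 43
IP: 38.172.51.43


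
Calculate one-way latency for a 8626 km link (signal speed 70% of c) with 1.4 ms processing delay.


Speed = 0.7 * 3e5 km/s = 210000 km/s
Propagation delay = 8626 / 210000 = 0.0411 s = 41.0762 ms
Processing delay = 1.4 ms
Total one-way latency = 42.4762 ms


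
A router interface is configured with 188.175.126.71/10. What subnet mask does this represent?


/10 means 10 network bits, 22 host bits
Binary: 11111111110000000000000000000000
Mask: 255.192.0.0


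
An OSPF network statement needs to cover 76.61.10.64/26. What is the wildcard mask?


Subnet mask: 255.255.255.192
Wildcard = 255.255.255.255 - subnet mask
255 - 255 = 0
255 - 255 = 0
255 - 255 = 0
255 - 192 = 63
Wildcard: 0.0.0.63


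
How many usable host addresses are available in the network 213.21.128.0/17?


Host bits = 32 - 17 = 15
Total addresses = 2^15 = 32768
Usable = total - 2 (network and broadcast)
Usable hosts: 32766


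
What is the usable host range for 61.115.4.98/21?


Network: 61.115.0.0
Broadcast: 61.115.7.255
First usable = network + 1
Last usable = broadcast - 1
Range: 61.115.0.1 to 61.115.7.254


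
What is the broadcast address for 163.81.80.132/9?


Network: 163.0.0.0/9
Host bits = 23
Set all host bits to 1:
Broadcast: 163.127.255.255


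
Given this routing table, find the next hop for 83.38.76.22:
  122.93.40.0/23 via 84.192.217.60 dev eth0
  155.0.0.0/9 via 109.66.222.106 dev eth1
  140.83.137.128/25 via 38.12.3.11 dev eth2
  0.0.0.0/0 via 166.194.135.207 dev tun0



Longest prefix match for 83.38.76.22:
  /23 122.93.40.0: no
  /9 155.0.0.0: no
  /25 140.83.137.128: no
  /0 0.0.0.0: MATCH
Selected: next-hop 166.194.135.207 via tun0 (matched /0)


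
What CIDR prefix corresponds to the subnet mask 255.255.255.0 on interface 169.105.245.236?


Binary: 11111111.11111111.11111111.00000000
Count leading 1s
Prefix: /24


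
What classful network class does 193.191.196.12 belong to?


First octet: 193
Binary: 11000001
110xxxxx -> Class C (192-223)
Class C, default mask 255.255.255.0 (/24)


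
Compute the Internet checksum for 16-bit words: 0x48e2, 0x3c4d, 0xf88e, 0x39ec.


Sum all words (with carry folding):
+ 0x48e2 = 0x48e2
+ 0x3c4d = 0x852f
+ 0xf88e = 0x7dbe
+ 0x39ec = 0xb7aa
One's complement: ~0xb7aa
Checksum = 0x4855


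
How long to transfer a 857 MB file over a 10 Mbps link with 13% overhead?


Effective throughput = 10 * (1 - 13/100) = 8.7 Mbps
File size in Mb = 857 * 8 = 6856 Mb
Time = 6856 / 8.7
Time = 788.046 seconds


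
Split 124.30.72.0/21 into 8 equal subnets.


New prefix = 21 + 3 = 24
Each subnet has 256 addresses
  124.30.72.0/24
  124.30.73.0/24
  124.30.74.0/24
  124.30.75.0/24
  124.30.76.0/24
  124.30.77.0/24
  124.30.78.0/24
  124.30.79.0/24
Subnets: 124.30.72.0/24, 124.30.73.0/24, 124.30.74.0/24, 124.30.75.0/24, 124.30.76.0/24, 124.30.77.0/24, 124.30.78.0/24, 124.30.79.0/24


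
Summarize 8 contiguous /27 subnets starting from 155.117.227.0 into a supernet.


Original prefix: /27
Number of subnets: 8 = 2^3
New prefix = 27 - 3 = 24
Supernet: 155.117.227.0/24


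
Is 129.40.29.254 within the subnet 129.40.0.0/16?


Subnet network: 129.40.0.0
Test IP AND mask: 129.40.0.0
Yes, 129.40.29.254 is in 129.40.0.0/16


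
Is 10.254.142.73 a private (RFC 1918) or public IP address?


RFC 1918 private ranges:
  10.0.0.0/8 (10.0.0.0 - 10.255.255.255)
  172.16.0.0/12 (172.16.0.0 - 172.31.255.255)
  192.168.0.0/16 (192.168.0.0 - 192.168.255.255)
Private (in 10.0.0.0/8)


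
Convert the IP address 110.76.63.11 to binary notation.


110 = 01101110
76 = 01001100
63 = 00111111
11 = 00001011
Binary: 01101110.01001100.00111111.00001011


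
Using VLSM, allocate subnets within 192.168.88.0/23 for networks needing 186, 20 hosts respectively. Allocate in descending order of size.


186 hosts -> /24 (254 usable): 192.168.88.0/24
20 hosts -> /27 (30 usable): 192.168.89.0/27
Allocation: 192.168.88.0/24 (186 hosts, 254 usable); 192.168.89.0/27 (20 hosts, 30 usable)


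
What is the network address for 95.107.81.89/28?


IP:   01011111.01101011.01010001.01011001
Mask: 11111111.11111111.11111111.11110000
AND operation:
Net:  01011111.01101011.01010001.01010000
Network: 95.107.81.80/28


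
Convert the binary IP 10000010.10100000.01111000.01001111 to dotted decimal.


10000010 = 130
10100000 = 160
01111000 = 120
01001111 = 79
IP: 130.160.120.79


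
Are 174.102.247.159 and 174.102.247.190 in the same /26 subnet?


Mask: 255.255.255.192
174.102.247.159 AND mask = 174.102.247.128
174.102.247.190 AND mask = 174.102.247.128
Yes, same subnet (174.102.247.128)


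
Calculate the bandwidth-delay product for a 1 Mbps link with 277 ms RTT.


BDP = bandwidth * RTT
= 1 Mbps * 277 ms
= 1 * 1e6 * 277 / 1000 bits
= 277000 bits
= 34625 bytes
= 33.8135 KB
BDP = 277000 bits (34625 bytes)


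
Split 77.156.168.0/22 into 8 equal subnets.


New prefix = 22 + 3 = 25
Each subnet has 128 addresses
  77.156.168.0/25
  77.156.168.128/25
  77.156.169.0/25
  77.156.169.128/25
  77.156.170.0/25
  77.156.170.128/25
  77.156.171.0/25
  77.156.171.128/25
Subnets: 77.156.168.0/25, 77.156.168.128/25, 77.156.169.0/25, 77.156.169.128/25, 77.156.170.0/25, 77.156.170.128/25, 77.156.171.0/25, 77.156.171.128/25


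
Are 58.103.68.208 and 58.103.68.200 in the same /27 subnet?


Mask: 255.255.255.224
58.103.68.208 AND mask = 58.103.68.192
58.103.68.200 AND mask = 58.103.68.192
Yes, same subnet (58.103.68.192)


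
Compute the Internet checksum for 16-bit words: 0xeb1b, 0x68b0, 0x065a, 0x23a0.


Sum all words (with carry folding):
+ 0xeb1b = 0xeb1b
+ 0x68b0 = 0x53cc
+ 0x065a = 0x5a26
+ 0x23a0 = 0x7dc6
One's complement: ~0x7dc6
Checksum = 0x8239


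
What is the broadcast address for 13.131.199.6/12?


Network: 13.128.0.0/12
Host bits = 20
Set all host bits to 1:
Broadcast: 13.143.255.255


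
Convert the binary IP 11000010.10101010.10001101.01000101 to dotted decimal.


11000010 = 194
10101010 = 170
10001101 = 141
01000101 = 69
IP: 194.170.141.69


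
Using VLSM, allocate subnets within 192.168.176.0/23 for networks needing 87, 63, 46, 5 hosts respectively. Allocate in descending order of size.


87 hosts -> /25 (126 usable): 192.168.176.0/25
63 hosts -> /25 (126 usable): 192.168.176.128/25
46 hosts -> /26 (62 usable): 192.168.177.0/26
5 hosts -> /29 (6 usable): 192.168.177.64/29
Allocation: 192.168.176.0/25 (87 hosts, 126 usable); 192.168.176.128/25 (63 hosts, 126 usable); 192.168.177.0/26 (46 hosts, 62 usable); 192.168.177.64/29 (5 hosts, 6 usable)


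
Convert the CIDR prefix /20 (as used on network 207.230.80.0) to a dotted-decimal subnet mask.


/20 means 20 network bits, 12 host bits
Binary: 11111111111111111111000000000000
Mask: 255.255.240.0


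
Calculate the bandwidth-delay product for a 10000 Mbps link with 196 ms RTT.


BDP = bandwidth * RTT
= 10000 Mbps * 196 ms
= 10000 * 1e6 * 196 / 1000 bits
= 1960000000 bits
= 245000000 bytes
= 239257.8125 KB
BDP = 1960000000 bits (245000000 bytes)


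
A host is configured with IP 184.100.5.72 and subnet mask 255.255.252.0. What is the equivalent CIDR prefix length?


Binary: 11111111.11111111.11111100.00000000
Count leading 1s
Prefix: /22


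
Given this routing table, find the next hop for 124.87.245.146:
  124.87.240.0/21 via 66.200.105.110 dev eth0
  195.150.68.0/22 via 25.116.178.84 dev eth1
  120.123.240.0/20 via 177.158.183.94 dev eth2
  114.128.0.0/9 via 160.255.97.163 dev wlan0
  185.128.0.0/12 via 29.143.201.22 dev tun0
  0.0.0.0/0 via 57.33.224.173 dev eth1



Longest prefix match for 124.87.245.146:
  /21 124.87.240.0: MATCH
  /22 195.150.68.0: no
  /20 120.123.240.0: no
  /9 114.128.0.0: no
  /12 185.128.0.0: no
  /0 0.0.0.0: MATCH
Selected: next-hop 66.200.105.110 via eth0 (matched /21)


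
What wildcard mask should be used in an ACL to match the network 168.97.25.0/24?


Subnet mask: 255.255.255.0
Wildcard = 255.255.255.255 - subnet mask
255 - 255 = 0
255 - 255 = 0
255 - 255 = 0
255 - 0 = 255
Wildcard: 0.0.0.255


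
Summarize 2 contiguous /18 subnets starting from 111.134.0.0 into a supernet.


Original prefix: /18
Number of subnets: 2 = 2^1
New prefix = 18 - 1 = 17
Supernet: 111.134.0.0/17


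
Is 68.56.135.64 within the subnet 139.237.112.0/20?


Subnet network: 139.237.112.0
Test IP AND mask: 68.56.128.0
No, 68.56.135.64 is not in 139.237.112.0/20


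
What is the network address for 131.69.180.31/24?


IP:   10000011.01000101.10110100.00011111
Mask: 11111111.11111111.11111111.00000000
AND operation:
Net:  10000011.01000101.10110100.00000000
Network: 131.69.180.0/24


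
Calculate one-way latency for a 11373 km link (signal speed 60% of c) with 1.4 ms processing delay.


Speed = 0.6 * 3e5 km/s = 180000 km/s
Propagation delay = 11373 / 180000 = 0.0632 s = 63.1833 ms
Processing delay = 1.4 ms
Total one-way latency = 64.5833 ms


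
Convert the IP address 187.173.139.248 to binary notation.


187 = 10111011
173 = 10101101
139 = 10001011
248 = 11111000
Binary: 10111011.10101101.10001011.11111000


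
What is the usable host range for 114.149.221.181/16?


Network: 114.149.0.0
Broadcast: 114.149.255.255
First usable = network + 1
Last usable = broadcast - 1
Range: 114.149.0.1 to 114.149.255.254


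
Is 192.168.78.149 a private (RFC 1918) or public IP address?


RFC 1918 private ranges:
  10.0.0.0/8 (10.0.0.0 - 10.255.255.255)
  172.16.0.0/12 (172.16.0.0 - 172.31.255.255)
  192.168.0.0/16 (192.168.0.0 - 192.168.255.255)
Private (in 192.168.0.0/16)


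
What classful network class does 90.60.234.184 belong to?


First octet: 90
Binary: 01011010
0xxxxxxx -> Class A (1-126)
Class A, default mask 255.0.0.0 (/8)


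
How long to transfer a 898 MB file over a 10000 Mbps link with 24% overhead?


Effective throughput = 10000 * (1 - 24/100) = 7600 Mbps
File size in Mb = 898 * 8 = 7184 Mb
Time = 7184 / 7600
Time = 0.9453 seconds


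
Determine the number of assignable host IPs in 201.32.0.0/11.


Host bits = 32 - 11 = 21
Total addresses = 2^21 = 2097152
Usable = total - 2 (network and broadcast)
Usable hosts: 2097150


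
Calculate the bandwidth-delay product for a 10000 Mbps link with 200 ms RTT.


BDP = bandwidth * RTT
= 10000 Mbps * 200 ms
= 10000 * 1e6 * 200 / 1000 bits
= 2000000000 bits
= 250000000 bytes
= 244140.625 KB
BDP = 2000000000 bits (250000000 bytes)


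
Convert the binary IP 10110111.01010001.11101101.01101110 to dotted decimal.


10110111 = 183
01010001 = 81
11101101 = 237
01101110 = 110
IP: 183.81.237.110


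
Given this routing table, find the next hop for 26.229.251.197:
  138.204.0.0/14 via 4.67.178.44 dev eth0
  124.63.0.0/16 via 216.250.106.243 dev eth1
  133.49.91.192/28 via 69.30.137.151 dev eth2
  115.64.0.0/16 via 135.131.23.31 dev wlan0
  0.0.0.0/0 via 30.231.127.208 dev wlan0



Longest prefix match for 26.229.251.197:
  /14 138.204.0.0: no
  /16 124.63.0.0: no
  /28 133.49.91.192: no
  /16 115.64.0.0: no
  /0 0.0.0.0: MATCH
Selected: next-hop 30.231.127.208 via wlan0 (matched /0)


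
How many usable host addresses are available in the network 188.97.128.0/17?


Host bits = 32 - 17 = 15
Total addresses = 2^15 = 32768
Usable = total - 2 (network and broadcast)
Usable hosts: 32766


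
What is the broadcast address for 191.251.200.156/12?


Network: 191.240.0.0/12
Host bits = 20
Set all host bits to 1:
Broadcast: 191.255.255.255


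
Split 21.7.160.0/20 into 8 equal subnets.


New prefix = 20 + 3 = 23
Each subnet has 512 addresses
  21.7.160.0/23
  21.7.162.0/23
  21.7.164.0/23
  21.7.166.0/23
  21.7.168.0/23
  21.7.170.0/23
  21.7.172.0/23
  21.7.174.0/23
Subnets: 21.7.160.0/23, 21.7.162.0/23, 21.7.164.0/23, 21.7.166.0/23, 21.7.168.0/23, 21.7.170.0/23, 21.7.172.0/23, 21.7.174.0/23


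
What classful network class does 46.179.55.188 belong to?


First octet: 46
Binary: 00101110
0xxxxxxx -> Class A (1-126)
Class A, default mask 255.0.0.0 (/8)


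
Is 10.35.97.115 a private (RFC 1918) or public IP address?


RFC 1918 private ranges:
  10.0.0.0/8 (10.0.0.0 - 10.255.255.255)
  172.16.0.0/12 (172.16.0.0 - 172.31.255.255)
  192.168.0.0/16 (192.168.0.0 - 192.168.255.255)
Private (in 10.0.0.0/8)


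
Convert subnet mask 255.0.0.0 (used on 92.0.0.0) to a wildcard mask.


Subnet mask: 255.0.0.0
Wildcard = 255.255.255.255 - subnet mask
255 - 255 = 0
255 - 0 = 255
255 - 0 = 255
255 - 0 = 255
Wildcard: 0.255.255.255


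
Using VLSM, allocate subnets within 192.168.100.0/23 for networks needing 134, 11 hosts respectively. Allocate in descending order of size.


134 hosts -> /24 (254 usable): 192.168.100.0/24
11 hosts -> /28 (14 usable): 192.168.101.0/28
Allocation: 192.168.100.0/24 (134 hosts, 254 usable); 192.168.101.0/28 (11 hosts, 14 usable)


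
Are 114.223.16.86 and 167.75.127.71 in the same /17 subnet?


Mask: 255.255.128.0
114.223.16.86 AND mask = 114.223.0.0
167.75.127.71 AND mask = 167.75.0.0
No, different subnets (114.223.0.0 vs 167.75.0.0)


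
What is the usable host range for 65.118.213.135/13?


Network: 65.112.0.0
Broadcast: 65.119.255.255
First usable = network + 1
Last usable = broadcast - 1
Range: 65.112.0.1 to 65.119.255.254


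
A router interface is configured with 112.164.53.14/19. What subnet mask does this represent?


/19 means 19 network bits, 13 host bits
Binary: 11111111111111111110000000000000
Mask: 255.255.224.0


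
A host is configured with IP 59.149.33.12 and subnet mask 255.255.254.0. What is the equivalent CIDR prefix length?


Binary: 11111111.11111111.11111110.00000000
Count leading 1s
Prefix: /23


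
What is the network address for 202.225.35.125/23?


IP:   11001010.11100001.00100011.01111101
Mask: 11111111.11111111.11111110.00000000
AND operation:
Net:  11001010.11100001.00100010.00000000
Network: 202.225.34.0/23


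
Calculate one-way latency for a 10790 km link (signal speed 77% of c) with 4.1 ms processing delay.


Speed = 0.77 * 3e5 km/s = 231000 km/s
Propagation delay = 10790 / 231000 = 0.0467 s = 46.71 ms
Processing delay = 4.1 ms
Total one-way latency = 50.81 ms


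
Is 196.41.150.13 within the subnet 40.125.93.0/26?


Subnet network: 40.125.93.0
Test IP AND mask: 196.41.150.0
No, 196.41.150.13 is not in 40.125.93.0/26


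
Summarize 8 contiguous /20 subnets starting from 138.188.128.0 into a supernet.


Original prefix: /20
Number of subnets: 8 = 2^3
New prefix = 20 - 3 = 17
Supernet: 138.188.128.0/17


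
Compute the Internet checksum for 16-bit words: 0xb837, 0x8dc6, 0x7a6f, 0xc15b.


Sum all words (with carry folding):
+ 0xb837 = 0xb837
+ 0x8dc6 = 0x45fe
+ 0x7a6f = 0xc06d
+ 0xc15b = 0x81c9
One's complement: ~0x81c9
Checksum = 0x7e36


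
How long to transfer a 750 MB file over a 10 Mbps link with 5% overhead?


Effective throughput = 10 * (1 - 5/100) = 9.5 Mbps
File size in Mb = 750 * 8 = 6000 Mb
Time = 6000 / 9.5
Time = 631.5789 seconds


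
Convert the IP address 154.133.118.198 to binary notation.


154 = 10011010
133 = 10000101
118 = 01110110
198 = 11000110
Binary: 10011010.10000101.01110110.11000110


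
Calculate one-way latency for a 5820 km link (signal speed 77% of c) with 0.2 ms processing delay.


Speed = 0.77 * 3e5 km/s = 231000 km/s
Propagation delay = 5820 / 231000 = 0.0252 s = 25.1948 ms
Processing delay = 0.2 ms
Total one-way latency = 25.3948 ms


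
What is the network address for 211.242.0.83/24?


IP:   11010011.11110010.00000000.01010011
Mask: 11111111.11111111.11111111.00000000
AND operation:
Net:  11010011.11110010.00000000.00000000
Network: 211.242.0.0/24


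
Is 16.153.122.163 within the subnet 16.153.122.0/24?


Subnet network: 16.153.122.0
Test IP AND mask: 16.153.122.0
Yes, 16.153.122.163 is in 16.153.122.0/24
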